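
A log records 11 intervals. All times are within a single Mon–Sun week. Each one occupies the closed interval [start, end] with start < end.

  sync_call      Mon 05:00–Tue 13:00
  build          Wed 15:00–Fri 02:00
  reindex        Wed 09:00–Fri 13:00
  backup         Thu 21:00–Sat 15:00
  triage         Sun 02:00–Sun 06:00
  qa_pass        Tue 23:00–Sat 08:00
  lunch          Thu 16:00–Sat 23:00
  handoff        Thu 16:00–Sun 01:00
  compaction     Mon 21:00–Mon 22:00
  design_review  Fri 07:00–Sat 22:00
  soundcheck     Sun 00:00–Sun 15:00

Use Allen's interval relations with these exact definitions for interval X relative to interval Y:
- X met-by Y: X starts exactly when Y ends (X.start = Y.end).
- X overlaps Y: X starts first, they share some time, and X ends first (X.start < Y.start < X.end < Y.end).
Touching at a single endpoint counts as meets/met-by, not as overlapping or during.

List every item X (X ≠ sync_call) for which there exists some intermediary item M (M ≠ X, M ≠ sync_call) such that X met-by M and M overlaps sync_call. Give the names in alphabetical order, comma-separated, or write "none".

Target sync_call = [Mon 05:00, Tue 13:00].
Intermediaries M with M overlaps sync_call: none.
Union: none.

none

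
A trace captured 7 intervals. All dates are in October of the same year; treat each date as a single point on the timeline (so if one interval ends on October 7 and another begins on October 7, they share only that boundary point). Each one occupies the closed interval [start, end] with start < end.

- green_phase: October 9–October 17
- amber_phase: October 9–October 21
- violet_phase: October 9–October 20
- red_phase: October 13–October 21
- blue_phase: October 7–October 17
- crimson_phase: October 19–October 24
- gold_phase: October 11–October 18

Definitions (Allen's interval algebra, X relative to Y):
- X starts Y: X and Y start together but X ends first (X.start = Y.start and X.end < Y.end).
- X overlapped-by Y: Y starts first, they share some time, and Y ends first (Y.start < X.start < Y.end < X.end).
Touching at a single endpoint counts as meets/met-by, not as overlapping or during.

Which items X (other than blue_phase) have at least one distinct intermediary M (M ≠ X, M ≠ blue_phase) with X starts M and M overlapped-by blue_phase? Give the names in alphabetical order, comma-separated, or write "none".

green_phase, violet_phase

Target blue_phase = [October 7, October 17].
Intermediaries M with M overlapped-by blue_phase: amber_phase, gold_phase, red_phase, violet_phase.
Via amber_phase — items with X starts amber_phase: green_phase, violet_phase.
Via gold_phase — items with X starts gold_phase: none.
Via red_phase — items with X starts red_phase: none.
Via violet_phase — items with X starts violet_phase: green_phase.
Union: green_phase, violet_phase.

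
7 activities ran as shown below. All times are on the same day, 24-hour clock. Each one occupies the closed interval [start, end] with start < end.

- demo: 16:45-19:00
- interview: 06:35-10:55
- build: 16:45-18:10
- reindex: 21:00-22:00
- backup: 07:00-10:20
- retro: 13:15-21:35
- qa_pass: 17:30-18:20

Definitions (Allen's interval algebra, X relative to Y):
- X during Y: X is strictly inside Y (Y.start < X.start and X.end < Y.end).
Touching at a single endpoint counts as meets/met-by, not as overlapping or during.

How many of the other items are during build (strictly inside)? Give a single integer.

Target build = [16:45, 18:10].
backup [07:00, 10:20] → before → no.
demo [16:45, 19:00] → started-by → no.
interview [06:35, 10:55] → before → no.
qa_pass [17:30, 18:20] → overlapped-by → no.
reindex [21:00, 22:00] → after → no.
retro [13:15, 21:35] → contains → no.
Total: 0.

0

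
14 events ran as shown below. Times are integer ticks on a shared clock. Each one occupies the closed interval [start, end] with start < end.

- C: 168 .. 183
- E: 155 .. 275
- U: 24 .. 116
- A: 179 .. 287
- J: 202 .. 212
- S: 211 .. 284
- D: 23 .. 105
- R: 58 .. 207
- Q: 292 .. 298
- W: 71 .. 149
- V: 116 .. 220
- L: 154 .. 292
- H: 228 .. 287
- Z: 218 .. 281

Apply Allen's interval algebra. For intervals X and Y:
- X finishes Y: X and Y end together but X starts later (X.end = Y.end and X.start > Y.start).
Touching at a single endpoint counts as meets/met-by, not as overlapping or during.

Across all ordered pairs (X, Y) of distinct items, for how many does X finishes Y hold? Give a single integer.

1

Checking all 182 ordered pairs for relation 'finishes'; matching pairs in alphabetical order:
(H, A): H finishes A ✓
Count: 1.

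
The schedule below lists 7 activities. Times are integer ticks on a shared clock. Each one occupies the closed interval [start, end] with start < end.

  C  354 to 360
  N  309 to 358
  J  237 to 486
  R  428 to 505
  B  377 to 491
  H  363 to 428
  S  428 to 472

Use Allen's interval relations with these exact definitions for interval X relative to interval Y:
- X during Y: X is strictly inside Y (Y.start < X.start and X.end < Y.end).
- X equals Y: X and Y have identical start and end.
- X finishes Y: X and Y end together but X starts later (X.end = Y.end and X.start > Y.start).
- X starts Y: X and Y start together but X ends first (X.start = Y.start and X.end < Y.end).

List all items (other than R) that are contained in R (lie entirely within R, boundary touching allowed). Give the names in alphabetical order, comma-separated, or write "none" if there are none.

Target R = [428, 505].
B [377, 491] → overlaps → no.
C [354, 360] → before → no.
H [363, 428] → meets → no.
J [237, 486] → overlaps → no.
N [309, 358] → before → no.
S [428, 472] → starts → yes.
Result: S.

S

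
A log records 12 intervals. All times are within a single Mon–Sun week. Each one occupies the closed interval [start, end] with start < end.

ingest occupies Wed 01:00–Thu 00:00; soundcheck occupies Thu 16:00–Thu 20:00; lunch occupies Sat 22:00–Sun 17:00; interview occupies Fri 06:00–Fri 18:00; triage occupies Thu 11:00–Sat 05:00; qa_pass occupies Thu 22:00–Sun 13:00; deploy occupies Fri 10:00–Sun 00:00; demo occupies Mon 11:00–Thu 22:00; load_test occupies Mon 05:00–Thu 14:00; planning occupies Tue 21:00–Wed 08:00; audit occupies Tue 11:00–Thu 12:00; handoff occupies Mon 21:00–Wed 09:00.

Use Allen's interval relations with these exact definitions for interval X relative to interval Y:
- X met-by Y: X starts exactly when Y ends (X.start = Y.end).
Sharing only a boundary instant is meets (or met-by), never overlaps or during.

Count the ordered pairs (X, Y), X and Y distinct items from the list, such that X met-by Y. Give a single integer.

1

Checking all 132 ordered pairs for relation 'met-by'; matching pairs in alphabetical order:
(qa_pass, demo): qa_pass met-by demo ✓
Count: 1.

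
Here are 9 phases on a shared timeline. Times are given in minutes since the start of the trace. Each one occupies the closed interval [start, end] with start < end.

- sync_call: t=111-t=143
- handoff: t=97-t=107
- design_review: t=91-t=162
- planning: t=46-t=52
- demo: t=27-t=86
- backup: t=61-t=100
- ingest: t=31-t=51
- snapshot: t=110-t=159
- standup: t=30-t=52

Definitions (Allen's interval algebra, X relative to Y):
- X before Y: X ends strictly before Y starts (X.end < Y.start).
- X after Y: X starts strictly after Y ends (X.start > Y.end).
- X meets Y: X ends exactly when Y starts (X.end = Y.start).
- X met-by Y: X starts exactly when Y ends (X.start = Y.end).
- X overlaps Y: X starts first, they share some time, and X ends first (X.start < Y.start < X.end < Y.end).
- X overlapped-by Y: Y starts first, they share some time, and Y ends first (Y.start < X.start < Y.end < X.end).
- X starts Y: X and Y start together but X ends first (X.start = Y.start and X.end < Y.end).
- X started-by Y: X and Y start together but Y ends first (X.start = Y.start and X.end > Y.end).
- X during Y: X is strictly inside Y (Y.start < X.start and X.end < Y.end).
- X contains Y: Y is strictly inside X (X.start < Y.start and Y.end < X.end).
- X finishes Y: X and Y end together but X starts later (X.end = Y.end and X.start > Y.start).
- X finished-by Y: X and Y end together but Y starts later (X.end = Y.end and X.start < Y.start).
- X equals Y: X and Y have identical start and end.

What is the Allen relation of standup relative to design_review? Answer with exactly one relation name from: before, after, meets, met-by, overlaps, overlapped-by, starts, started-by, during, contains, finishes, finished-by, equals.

before

standup = [t=30, t=52]; design_review = [t=91, t=162].
Compare endpoints: standup.start < design_review.start, standup.start < design_review.end, standup.end < design_review.start, standup.end < design_review.end.
That pattern is 'before'.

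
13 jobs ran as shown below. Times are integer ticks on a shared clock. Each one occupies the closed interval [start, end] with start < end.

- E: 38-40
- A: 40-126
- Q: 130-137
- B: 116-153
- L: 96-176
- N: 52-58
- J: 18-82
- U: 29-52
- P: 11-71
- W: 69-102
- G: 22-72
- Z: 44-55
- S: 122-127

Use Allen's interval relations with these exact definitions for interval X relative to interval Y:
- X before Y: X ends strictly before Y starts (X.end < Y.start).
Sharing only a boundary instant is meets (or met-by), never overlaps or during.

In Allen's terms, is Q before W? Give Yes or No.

Q = [130, 137], W = [69, 102].
Actual relation of Q to W: after.
Asked whether 'before' holds → No.

No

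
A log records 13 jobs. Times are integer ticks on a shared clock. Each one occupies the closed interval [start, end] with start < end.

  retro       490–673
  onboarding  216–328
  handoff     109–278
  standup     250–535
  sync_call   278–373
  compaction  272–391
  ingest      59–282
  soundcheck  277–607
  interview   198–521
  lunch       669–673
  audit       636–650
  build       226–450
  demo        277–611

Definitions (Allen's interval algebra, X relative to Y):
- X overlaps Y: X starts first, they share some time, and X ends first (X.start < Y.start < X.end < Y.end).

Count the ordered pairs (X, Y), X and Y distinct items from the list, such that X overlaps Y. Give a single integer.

35

Checking all 156 ordered pairs for relation 'overlaps'; matching pairs in alphabetical order:
(build, demo): build overlaps demo ✓
(build, soundcheck): build overlaps soundcheck ✓
(build, standup): build overlaps standup ✓
(compaction, demo): compaction overlaps demo ✓
(compaction, soundcheck): compaction overlaps soundcheck ✓
(demo, retro): demo overlaps retro ✓
(handoff, build): handoff overlaps build ✓
(handoff, compaction): handoff overlaps compaction ✓
(handoff, demo): handoff overlaps demo ✓
(handoff, interview): handoff overlaps interview ✓
(handoff, onboarding): handoff overlaps onboarding ✓
(handoff, soundcheck): handoff overlaps soundcheck ✓
(handoff, standup): handoff overlaps standup ✓
(ingest, build): ingest overlaps build ✓
(ingest, compaction): ingest overlaps compaction ✓
(ingest, demo): ingest overlaps demo ✓
(ingest, interview): ingest overlaps interview ✓
(ingest, onboarding): ingest overlaps onboarding ✓
(ingest, soundcheck): ingest overlaps soundcheck ✓
(ingest, standup): ingest overlaps standup ✓
(ingest, sync_call): ingest overlaps sync_call ✓
(interview, demo): interview overlaps demo ✓
(interview, retro): interview overlaps retro ✓
(interview, soundcheck): interview overlaps soundcheck ✓
... plus 11 further pairs not listed.
Count: 35.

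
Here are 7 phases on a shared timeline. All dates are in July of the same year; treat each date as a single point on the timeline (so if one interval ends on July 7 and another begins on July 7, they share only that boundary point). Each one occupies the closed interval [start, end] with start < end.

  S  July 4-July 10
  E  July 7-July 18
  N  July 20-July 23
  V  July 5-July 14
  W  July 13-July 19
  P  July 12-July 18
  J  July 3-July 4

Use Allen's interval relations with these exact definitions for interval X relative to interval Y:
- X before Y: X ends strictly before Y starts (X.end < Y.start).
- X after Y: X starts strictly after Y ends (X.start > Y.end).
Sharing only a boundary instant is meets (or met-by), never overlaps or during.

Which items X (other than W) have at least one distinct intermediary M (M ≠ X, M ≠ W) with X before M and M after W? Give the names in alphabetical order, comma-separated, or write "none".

Target W = [July 13, July 19].
Intermediaries M with M after W: N.
Via N — items with X before N: E, J, P, S, V.
Union: E, J, P, S, V.

E, J, P, S, V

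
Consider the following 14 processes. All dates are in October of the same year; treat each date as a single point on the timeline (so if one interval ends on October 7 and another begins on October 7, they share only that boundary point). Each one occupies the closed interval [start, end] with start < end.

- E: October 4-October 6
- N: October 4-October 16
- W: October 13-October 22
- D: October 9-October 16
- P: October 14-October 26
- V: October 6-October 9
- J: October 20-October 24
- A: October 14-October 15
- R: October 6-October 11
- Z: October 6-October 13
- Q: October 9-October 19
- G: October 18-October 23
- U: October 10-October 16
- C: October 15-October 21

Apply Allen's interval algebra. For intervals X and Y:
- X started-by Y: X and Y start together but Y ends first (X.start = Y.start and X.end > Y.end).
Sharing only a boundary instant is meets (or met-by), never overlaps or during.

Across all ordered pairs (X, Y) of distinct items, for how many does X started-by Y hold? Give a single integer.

6

Checking all 182 ordered pairs for relation 'started-by'; matching pairs in alphabetical order:
(N, E): N started-by E ✓
(P, A): P started-by A ✓
(Q, D): Q started-by D ✓
(R, V): R started-by V ✓
(Z, R): Z started-by R ✓
(Z, V): Z started-by V ✓
Count: 6.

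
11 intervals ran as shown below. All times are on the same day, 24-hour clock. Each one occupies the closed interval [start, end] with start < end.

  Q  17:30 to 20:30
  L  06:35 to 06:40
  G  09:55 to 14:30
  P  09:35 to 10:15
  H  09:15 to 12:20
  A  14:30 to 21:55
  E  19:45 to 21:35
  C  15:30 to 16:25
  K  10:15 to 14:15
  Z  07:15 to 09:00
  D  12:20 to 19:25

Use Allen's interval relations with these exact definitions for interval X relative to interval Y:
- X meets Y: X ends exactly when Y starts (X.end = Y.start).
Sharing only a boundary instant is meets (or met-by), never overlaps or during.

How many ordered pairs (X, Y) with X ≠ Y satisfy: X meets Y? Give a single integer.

3

Checking all 110 ordered pairs for relation 'meets'; matching pairs in alphabetical order:
(G, A): G meets A ✓
(H, D): H meets D ✓
(P, K): P meets K ✓
Count: 3.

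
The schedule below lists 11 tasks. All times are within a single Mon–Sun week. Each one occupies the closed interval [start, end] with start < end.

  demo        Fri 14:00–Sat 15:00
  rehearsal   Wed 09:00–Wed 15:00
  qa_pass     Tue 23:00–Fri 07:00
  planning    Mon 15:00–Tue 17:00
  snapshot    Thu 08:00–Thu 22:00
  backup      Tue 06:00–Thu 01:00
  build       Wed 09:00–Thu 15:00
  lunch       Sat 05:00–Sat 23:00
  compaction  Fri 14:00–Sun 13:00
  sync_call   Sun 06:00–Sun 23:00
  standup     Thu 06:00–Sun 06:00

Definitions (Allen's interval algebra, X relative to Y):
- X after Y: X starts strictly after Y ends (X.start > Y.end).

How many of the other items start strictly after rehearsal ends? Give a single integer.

Target rehearsal = [Wed 09:00, Wed 15:00].
backup [Tue 06:00, Thu 01:00] → contains → no.
build [Wed 09:00, Thu 15:00] → started-by → no.
compaction [Fri 14:00, Sun 13:00] → after → counts.
demo [Fri 14:00, Sat 15:00] → after → counts.
lunch [Sat 05:00, Sat 23:00] → after → counts.
planning [Mon 15:00, Tue 17:00] → before → no.
qa_pass [Tue 23:00, Fri 07:00] → contains → no.
snapshot [Thu 08:00, Thu 22:00] → after → counts.
standup [Thu 06:00, Sun 06:00] → after → counts.
sync_call [Sun 06:00, Sun 23:00] → after → counts.
Total: 6.

6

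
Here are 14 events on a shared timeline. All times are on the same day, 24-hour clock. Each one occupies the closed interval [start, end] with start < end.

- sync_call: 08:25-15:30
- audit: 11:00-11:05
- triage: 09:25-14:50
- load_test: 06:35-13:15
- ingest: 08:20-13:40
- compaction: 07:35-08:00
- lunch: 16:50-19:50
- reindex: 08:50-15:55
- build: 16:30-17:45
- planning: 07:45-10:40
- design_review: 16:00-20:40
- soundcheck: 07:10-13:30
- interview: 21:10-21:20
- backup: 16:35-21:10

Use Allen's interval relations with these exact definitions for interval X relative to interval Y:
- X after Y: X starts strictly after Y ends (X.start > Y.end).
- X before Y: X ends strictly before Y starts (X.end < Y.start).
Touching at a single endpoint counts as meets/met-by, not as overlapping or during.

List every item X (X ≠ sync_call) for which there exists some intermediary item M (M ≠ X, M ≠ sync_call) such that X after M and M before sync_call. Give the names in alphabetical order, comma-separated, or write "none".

Target sync_call = [08:25, 15:30].
Intermediaries M with M before sync_call: compaction.
Via compaction — items with X after compaction: audit, backup, build, design_review, ingest, interview, lunch, reindex, triage.
Union: audit, backup, build, design_review, ingest, interview, lunch, reindex, triage.

audit, backup, build, design_review, ingest, interview, lunch, reindex, triage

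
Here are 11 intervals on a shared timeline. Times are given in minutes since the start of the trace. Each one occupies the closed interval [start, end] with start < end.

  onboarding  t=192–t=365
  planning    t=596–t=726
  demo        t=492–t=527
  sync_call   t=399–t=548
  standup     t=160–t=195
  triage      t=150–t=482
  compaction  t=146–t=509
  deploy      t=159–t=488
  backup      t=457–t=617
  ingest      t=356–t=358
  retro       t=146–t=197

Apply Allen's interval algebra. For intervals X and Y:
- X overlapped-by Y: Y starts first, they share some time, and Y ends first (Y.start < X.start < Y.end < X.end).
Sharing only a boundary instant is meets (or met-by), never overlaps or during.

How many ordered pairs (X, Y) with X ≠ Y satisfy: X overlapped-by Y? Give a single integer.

14

Checking all 110 ordered pairs for relation 'overlapped-by'; matching pairs in alphabetical order:
(backup, compaction): backup overlapped-by compaction ✓
(backup, deploy): backup overlapped-by deploy ✓
(backup, sync_call): backup overlapped-by sync_call ✓
(backup, triage): backup overlapped-by triage ✓
(demo, compaction): demo overlapped-by compaction ✓
(deploy, retro): deploy overlapped-by retro ✓
(deploy, triage): deploy overlapped-by triage ✓
(onboarding, retro): onboarding overlapped-by retro ✓
(onboarding, standup): onboarding overlapped-by standup ✓
(planning, backup): planning overlapped-by backup ✓
(sync_call, compaction): sync_call overlapped-by compaction ✓
(sync_call, deploy): sync_call overlapped-by deploy ✓
(sync_call, triage): sync_call overlapped-by triage ✓
(triage, retro): triage overlapped-by retro ✓
Count: 14.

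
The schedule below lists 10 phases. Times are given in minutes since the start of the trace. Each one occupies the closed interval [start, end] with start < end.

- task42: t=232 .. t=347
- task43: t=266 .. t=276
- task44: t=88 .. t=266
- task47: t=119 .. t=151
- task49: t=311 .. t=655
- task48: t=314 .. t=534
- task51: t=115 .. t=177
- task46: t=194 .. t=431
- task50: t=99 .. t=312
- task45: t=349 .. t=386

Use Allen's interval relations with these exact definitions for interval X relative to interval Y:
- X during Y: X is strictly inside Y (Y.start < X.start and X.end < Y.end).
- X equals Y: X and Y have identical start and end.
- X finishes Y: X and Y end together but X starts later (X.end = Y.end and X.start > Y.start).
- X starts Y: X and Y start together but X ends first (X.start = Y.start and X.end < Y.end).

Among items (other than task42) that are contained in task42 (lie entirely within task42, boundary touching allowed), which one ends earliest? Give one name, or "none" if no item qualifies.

Target task42 = [t=232, t=347].
task43 [t=266, t=276] → during → candidate.
task44 [t=88, t=266] → overlaps → excluded.
task45 [t=349, t=386] → after → excluded.
task46 [t=194, t=431] → contains → excluded.
task47 [t=119, t=151] → before → excluded.
task48 [t=314, t=534] → overlapped-by → excluded.
task49 [t=311, t=655] → overlapped-by → excluded.
task50 [t=99, t=312] → overlaps → excluded.
task51 [t=115, t=177] → before → excluded.
Among candidates, earliest end is t=276 → task43.

task43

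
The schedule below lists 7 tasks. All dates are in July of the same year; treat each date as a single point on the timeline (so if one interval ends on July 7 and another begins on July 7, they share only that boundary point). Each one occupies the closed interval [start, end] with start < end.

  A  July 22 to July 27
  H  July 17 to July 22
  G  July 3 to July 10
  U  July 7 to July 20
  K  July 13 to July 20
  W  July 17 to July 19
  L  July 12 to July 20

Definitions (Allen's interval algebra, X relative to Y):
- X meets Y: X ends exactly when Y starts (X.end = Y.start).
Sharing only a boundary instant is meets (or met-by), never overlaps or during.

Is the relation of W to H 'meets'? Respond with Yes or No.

W = [July 17, July 19], H = [July 17, July 22].
Actual relation of W to H: starts.
Asked whether 'meets' holds → No.

No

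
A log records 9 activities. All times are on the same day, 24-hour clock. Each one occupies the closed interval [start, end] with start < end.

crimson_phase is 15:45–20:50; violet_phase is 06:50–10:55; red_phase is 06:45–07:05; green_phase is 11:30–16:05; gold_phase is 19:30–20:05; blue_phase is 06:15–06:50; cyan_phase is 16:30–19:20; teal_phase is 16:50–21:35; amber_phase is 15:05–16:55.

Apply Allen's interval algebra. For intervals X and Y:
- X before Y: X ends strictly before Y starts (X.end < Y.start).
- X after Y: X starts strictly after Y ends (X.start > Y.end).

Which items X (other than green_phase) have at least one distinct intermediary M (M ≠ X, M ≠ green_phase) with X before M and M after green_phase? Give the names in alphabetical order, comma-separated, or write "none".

Target green_phase = [11:30, 16:05].
Intermediaries M with M after green_phase: cyan_phase, gold_phase, teal_phase.
Via cyan_phase — items with X before cyan_phase: blue_phase, red_phase, violet_phase.
Via gold_phase — items with X before gold_phase: amber_phase, blue_phase, cyan_phase, red_phase, violet_phase.
Via teal_phase — items with X before teal_phase: blue_phase, red_phase, violet_phase.
Union: amber_phase, blue_phase, cyan_phase, red_phase, violet_phase.

amber_phase, blue_phase, cyan_phase, red_phase, violet_phase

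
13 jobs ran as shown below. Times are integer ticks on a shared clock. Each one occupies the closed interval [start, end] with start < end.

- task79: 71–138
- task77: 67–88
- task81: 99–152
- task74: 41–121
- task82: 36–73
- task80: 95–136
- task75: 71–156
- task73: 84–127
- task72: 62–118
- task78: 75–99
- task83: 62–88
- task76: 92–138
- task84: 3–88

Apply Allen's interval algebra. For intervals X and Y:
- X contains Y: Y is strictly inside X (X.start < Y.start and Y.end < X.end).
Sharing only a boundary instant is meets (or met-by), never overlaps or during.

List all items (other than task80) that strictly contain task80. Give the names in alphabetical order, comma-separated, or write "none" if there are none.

Target task80 = [95, 136].
task72 [62, 118] → overlaps → no.
task73 [84, 127] → overlaps → no.
task74 [41, 121] → overlaps → no.
task75 [71, 156] → contains → yes.
task76 [92, 138] → contains → yes.
task77 [67, 88] → before → no.
task78 [75, 99] → overlaps → no.
task79 [71, 138] → contains → yes.
task81 [99, 152] → overlapped-by → no.
task82 [36, 73] → before → no.
task83 [62, 88] → before → no.
task84 [3, 88] → before → no.
Result: task75, task76, task79.

task75, task76, task79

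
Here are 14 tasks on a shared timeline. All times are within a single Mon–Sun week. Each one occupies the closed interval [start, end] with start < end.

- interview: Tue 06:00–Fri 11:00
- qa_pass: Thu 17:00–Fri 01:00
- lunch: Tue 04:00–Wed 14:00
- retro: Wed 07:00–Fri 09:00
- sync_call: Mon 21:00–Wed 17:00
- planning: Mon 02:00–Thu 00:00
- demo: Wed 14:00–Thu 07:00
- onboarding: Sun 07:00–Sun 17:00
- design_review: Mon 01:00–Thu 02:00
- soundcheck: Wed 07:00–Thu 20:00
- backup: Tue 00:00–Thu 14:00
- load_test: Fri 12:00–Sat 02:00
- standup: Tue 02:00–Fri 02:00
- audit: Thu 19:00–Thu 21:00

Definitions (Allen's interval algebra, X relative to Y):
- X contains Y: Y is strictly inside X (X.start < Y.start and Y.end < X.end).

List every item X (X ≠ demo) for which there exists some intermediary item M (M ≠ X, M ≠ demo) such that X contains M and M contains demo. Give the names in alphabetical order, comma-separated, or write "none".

interview, standup

Target demo = [Wed 14:00, Thu 07:00].
Intermediaries M with M contains demo: backup, interview, retro, soundcheck, standup.
Via backup — items with X contains backup: none.
Via interview — items with X contains interview: none.
Via retro — items with X contains retro: interview.
Via soundcheck — items with X contains soundcheck: interview, standup.
Via standup — items with X contains standup: none.
Union: interview, standup.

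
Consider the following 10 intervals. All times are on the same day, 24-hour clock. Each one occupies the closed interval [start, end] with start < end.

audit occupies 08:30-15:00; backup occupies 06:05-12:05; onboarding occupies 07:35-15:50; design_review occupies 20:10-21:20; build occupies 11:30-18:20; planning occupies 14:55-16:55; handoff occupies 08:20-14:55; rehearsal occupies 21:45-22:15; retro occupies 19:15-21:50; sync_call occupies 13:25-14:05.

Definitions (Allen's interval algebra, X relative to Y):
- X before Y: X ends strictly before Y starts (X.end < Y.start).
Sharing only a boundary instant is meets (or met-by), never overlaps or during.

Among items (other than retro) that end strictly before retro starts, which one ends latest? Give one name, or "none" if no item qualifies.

build

Target retro = [19:15, 21:50].
audit [08:30, 15:00] → before → candidate.
backup [06:05, 12:05] → before → candidate.
build [11:30, 18:20] → before → candidate.
design_review [20:10, 21:20] → during → excluded.
handoff [08:20, 14:55] → before → candidate.
onboarding [07:35, 15:50] → before → candidate.
planning [14:55, 16:55] → before → candidate.
rehearsal [21:45, 22:15] → overlapped-by → excluded.
sync_call [13:25, 14:05] → before → candidate.
Among candidates, latest end is 18:20 → build.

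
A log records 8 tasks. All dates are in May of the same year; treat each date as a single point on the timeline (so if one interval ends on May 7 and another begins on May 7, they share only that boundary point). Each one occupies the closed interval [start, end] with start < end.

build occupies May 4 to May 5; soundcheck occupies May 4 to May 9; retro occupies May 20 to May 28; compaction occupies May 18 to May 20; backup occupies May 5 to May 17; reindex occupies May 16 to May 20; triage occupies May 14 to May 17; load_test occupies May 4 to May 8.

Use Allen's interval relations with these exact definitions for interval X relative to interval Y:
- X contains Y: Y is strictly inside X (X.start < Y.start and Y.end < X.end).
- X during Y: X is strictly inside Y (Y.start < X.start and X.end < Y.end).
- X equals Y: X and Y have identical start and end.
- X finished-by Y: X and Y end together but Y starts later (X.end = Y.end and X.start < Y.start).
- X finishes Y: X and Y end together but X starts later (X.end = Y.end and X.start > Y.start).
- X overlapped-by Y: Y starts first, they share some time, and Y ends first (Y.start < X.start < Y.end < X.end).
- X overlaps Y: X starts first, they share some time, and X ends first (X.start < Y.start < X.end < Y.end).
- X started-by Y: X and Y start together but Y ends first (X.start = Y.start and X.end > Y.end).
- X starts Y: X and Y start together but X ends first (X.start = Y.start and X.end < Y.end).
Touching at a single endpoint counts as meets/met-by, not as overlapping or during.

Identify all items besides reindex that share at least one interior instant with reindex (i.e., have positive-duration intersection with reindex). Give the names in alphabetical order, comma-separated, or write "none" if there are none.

backup, compaction, triage

Target reindex = [May 16, May 20].
backup [May 5, May 17] → overlaps → yes.
build [May 4, May 5] → before → no.
compaction [May 18, May 20] → finishes → yes.
load_test [May 4, May 8] → before → no.
retro [May 20, May 28] → met-by → no.
soundcheck [May 4, May 9] → before → no.
triage [May 14, May 17] → overlaps → yes.
Result: backup, compaction, triage.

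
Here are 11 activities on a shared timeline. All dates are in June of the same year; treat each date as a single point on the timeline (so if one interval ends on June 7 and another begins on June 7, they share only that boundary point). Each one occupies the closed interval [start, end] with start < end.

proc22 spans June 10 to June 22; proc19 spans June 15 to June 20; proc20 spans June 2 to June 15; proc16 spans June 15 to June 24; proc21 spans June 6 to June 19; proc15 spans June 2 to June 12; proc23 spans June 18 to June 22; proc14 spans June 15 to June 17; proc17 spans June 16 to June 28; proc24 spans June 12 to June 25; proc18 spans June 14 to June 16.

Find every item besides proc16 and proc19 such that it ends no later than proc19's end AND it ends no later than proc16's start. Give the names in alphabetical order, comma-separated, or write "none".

proc15, proc20

Conditions: its end is no later than proc19's end (X.end <= June 20) AND its end is no later than proc16's start (X.end <= June 15).
proc14: end June 17 <= June 20? ✓; end June 17 <= June 15? ✗ → no.
proc15: end June 12 <= June 20? ✓; end June 12 <= June 15? ✓ → yes.
proc17: end June 28 <= June 20? ✗; end June 28 <= June 15? ✗ → no.
proc18: end June 16 <= June 20? ✓; end June 16 <= June 15? ✗ → no.
proc20: end June 15 <= June 20? ✓; end June 15 <= June 15? ✓ → yes.
proc21: end June 19 <= June 20? ✓; end June 19 <= June 15? ✗ → no.
proc22: end June 22 <= June 20? ✗; end June 22 <= June 15? ✗ → no.
proc23: end June 22 <= June 20? ✗; end June 22 <= June 15? ✗ → no.
proc24: end June 25 <= June 20? ✗; end June 25 <= June 15? ✗ → no.
Result: proc15, proc20.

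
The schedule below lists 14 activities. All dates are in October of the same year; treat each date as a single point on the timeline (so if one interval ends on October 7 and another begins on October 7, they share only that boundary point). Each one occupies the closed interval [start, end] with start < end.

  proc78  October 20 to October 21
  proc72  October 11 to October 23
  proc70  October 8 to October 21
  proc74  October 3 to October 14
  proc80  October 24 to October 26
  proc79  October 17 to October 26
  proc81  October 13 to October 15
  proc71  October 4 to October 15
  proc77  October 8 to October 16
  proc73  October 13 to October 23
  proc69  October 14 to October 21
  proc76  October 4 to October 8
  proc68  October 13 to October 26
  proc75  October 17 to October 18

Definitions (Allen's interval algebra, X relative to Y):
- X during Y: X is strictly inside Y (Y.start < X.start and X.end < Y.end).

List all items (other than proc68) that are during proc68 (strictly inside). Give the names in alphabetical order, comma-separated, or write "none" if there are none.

proc69, proc75, proc78

Target proc68 = [October 13, October 26].
proc69 [October 14, October 21] → during → yes.
proc70 [October 8, October 21] → overlaps → no.
proc71 [October 4, October 15] → overlaps → no.
proc72 [October 11, October 23] → overlaps → no.
proc73 [October 13, October 23] → starts → no.
proc74 [October 3, October 14] → overlaps → no.
proc75 [October 17, October 18] → during → yes.
proc76 [October 4, October 8] → before → no.
proc77 [October 8, October 16] → overlaps → no.
proc78 [October 20, October 21] → during → yes.
proc79 [October 17, October 26] → finishes → no.
proc80 [October 24, October 26] → finishes → no.
proc81 [October 13, October 15] → starts → no.
Result: proc69, proc75, proc78.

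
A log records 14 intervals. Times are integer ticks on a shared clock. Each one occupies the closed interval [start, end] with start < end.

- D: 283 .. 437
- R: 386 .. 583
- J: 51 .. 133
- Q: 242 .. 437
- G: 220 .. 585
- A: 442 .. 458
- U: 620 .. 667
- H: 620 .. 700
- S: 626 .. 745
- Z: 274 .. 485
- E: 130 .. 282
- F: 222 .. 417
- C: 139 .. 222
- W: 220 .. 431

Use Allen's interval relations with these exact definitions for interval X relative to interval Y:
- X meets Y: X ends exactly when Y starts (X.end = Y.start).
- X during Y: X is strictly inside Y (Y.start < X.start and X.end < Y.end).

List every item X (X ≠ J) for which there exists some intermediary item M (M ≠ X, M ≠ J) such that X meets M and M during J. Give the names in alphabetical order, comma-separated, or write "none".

none

Target J = [51, 133].
Intermediaries M with M during J: none.
Union: none.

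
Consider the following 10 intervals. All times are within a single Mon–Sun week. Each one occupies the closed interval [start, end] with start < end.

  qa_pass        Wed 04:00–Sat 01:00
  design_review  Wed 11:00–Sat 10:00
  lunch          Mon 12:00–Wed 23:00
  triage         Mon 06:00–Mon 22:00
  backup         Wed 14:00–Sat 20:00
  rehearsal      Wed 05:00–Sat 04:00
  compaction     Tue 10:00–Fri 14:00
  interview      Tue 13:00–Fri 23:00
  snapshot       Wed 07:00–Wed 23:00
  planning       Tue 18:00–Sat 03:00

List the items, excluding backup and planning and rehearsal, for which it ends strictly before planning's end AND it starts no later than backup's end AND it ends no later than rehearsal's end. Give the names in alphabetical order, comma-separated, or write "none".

Conditions: its end is strictly before planning's end (X.end < Sat 03:00) AND its start is no later than backup's end (X.start <= Sat 20:00) AND its end is no later than rehearsal's end (X.end <= Sat 04:00).
compaction: end Fri 14:00 < Sat 03:00? ✓; start Tue 10:00 <= Sat 20:00? ✓; end Fri 14:00 <= Sat 04:00? ✓ → yes.
design_review: end Sat 10:00 < Sat 03:00? ✗; start Wed 11:00 <= Sat 20:00? ✓; end Sat 10:00 <= Sat 04:00? ✗ → no.
interview: end Fri 23:00 < Sat 03:00? ✓; start Tue 13:00 <= Sat 20:00? ✓; end Fri 23:00 <= Sat 04:00? ✓ → yes.
lunch: end Wed 23:00 < Sat 03:00? ✓; start Mon 12:00 <= Sat 20:00? ✓; end Wed 23:00 <= Sat 04:00? ✓ → yes.
qa_pass: end Sat 01:00 < Sat 03:00? ✓; start Wed 04:00 <= Sat 20:00? ✓; end Sat 01:00 <= Sat 04:00? ✓ → yes.
snapshot: end Wed 23:00 < Sat 03:00? ✓; start Wed 07:00 <= Sat 20:00? ✓; end Wed 23:00 <= Sat 04:00? ✓ → yes.
triage: end Mon 22:00 < Sat 03:00? ✓; start Mon 06:00 <= Sat 20:00? ✓; end Mon 22:00 <= Sat 04:00? ✓ → yes.
Result: compaction, interview, lunch, qa_pass, snapshot, triage.

compaction, interview, lunch, qa_pass, snapshot, triage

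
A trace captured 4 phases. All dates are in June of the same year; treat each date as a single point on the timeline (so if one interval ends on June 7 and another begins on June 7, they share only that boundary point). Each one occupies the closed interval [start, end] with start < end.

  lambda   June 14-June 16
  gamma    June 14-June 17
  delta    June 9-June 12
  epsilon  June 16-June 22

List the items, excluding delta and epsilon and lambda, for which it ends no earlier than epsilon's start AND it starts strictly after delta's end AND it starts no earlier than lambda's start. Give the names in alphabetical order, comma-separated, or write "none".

Conditions: its end is no earlier than epsilon's start (X.end >= June 16) AND its start is strictly after delta's end (X.start > June 12) AND its start is no earlier than lambda's start (X.start >= June 14).
gamma: end June 17 >= June 16? ✓; start June 14 > June 12? ✓; start June 14 >= June 14? ✓ → yes.
Result: gamma.

gamma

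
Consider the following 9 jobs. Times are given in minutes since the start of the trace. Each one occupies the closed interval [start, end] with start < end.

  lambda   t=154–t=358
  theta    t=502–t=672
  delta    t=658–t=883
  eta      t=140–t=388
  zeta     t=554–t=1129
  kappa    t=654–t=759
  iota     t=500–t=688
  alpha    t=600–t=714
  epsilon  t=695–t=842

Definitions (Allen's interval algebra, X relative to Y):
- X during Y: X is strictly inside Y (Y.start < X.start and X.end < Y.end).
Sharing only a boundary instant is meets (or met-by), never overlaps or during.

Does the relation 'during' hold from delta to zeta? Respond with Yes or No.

delta = [t=658, t=883], zeta = [t=554, t=1129].
Actual relation of delta to zeta: during.
Asked whether 'during' holds → Yes.

Yes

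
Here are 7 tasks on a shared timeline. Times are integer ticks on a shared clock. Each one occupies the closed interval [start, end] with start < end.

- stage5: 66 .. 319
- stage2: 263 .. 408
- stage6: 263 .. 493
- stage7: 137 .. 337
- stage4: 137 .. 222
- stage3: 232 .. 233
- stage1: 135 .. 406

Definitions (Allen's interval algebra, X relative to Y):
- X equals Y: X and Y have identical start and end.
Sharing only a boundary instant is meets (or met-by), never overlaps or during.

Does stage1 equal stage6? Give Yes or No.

stage1 = [135, 406], stage6 = [263, 493].
Actual relation of stage1 to stage6: overlaps.
Asked whether 'equals' holds → No.

No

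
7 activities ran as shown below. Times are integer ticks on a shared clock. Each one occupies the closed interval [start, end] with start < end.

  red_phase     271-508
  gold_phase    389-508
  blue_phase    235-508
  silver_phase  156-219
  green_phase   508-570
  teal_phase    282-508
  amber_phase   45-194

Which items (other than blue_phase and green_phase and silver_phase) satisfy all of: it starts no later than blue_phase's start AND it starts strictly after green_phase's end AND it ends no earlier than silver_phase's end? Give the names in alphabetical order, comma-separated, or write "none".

Conditions: its start is no later than blue_phase's start (X.start <= 235) AND its start is strictly after green_phase's end (X.start > 570) AND its end is no earlier than silver_phase's end (X.end >= 219).
amber_phase: start 45 <= 235? ✓; start 45 > 570? ✗; end 194 >= 219? ✗ → no.
gold_phase: start 389 <= 235? ✗; start 389 > 570? ✗; end 508 >= 219? ✓ → no.
red_phase: start 271 <= 235? ✗; start 271 > 570? ✗; end 508 >= 219? ✓ → no.
teal_phase: start 282 <= 235? ✗; start 282 > 570? ✗; end 508 >= 219? ✓ → no.
Result: none.

none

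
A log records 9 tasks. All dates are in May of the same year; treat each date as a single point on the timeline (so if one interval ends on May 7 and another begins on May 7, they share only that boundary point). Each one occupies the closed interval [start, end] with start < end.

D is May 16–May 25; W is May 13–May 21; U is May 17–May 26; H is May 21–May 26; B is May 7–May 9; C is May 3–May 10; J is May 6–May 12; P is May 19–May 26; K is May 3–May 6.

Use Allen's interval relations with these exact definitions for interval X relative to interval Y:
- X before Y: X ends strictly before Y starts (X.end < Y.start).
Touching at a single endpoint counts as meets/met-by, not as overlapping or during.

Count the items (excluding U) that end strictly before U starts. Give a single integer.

Target U = [May 17, May 26].
B [May 7, May 9] → before → counts.
C [May 3, May 10] → before → counts.
D [May 16, May 25] → overlaps → no.
H [May 21, May 26] → finishes → no.
J [May 6, May 12] → before → counts.
K [May 3, May 6] → before → counts.
P [May 19, May 26] → finishes → no.
W [May 13, May 21] → overlaps → no.
Total: 4.

4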